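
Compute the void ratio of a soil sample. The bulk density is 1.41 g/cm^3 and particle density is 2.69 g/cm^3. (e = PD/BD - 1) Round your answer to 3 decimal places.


Step 1: e = PD / BD - 1
Step 2: e = 2.69 / 1.41 - 1
Step 3: e = 1.9078 - 1
Step 4: e = 0.908

0.908


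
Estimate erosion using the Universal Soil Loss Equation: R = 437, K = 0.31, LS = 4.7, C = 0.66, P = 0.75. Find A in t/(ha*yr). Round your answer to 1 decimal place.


Step 1: A = R * K * LS * C * P
Step 2: R * K = 437 * 0.31 = 135.47
Step 3: (R*K) * LS = 135.47 * 4.7 = 636.709
Step 4: * C * P = 636.709 * 0.66 * 0.75 = 315.2
Step 5: A = 315.2 t/(ha*yr)

315.2


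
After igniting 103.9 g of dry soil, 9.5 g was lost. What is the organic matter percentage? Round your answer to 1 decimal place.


Step 1: OM% = 100 * LOI / sample mass
Step 2: OM = 100 * 9.5 / 103.9
Step 3: OM = 9.1%

9.1


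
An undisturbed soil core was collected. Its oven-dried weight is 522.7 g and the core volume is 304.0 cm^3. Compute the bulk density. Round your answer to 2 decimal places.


Step 1: Identify the formula: BD = dry mass / volume
Step 2: Substitute values: BD = 522.7 / 304.0
Step 3: BD = 1.72 g/cm^3

1.72


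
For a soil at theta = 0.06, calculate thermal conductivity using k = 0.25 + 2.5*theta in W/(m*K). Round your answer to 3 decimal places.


Step 1: k = 0.25 + 2.5 * theta
Step 2: k = 0.25 + 2.5 * 0.06
Step 3: k = 0.25 + 0.15
Step 4: k = 0.4 W/(m*K)

0.4


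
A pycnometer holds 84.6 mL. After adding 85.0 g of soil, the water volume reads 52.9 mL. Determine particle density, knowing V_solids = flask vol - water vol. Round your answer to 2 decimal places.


Step 1: Volume of solids = flask volume - water volume with soil
Step 2: V_solids = 84.6 - 52.9 = 31.7 mL
Step 3: Particle density = mass / V_solids = 85.0 / 31.7 = 2.68 g/cm^3

2.68


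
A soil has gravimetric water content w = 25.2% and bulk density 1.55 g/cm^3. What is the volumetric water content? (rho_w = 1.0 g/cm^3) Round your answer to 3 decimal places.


Step 1: theta = (w / 100) * BD / rho_w
Step 2: theta = (25.2 / 100) * 1.55 / 1.0
Step 3: theta = 0.252 * 1.55
Step 4: theta = 0.391

0.391


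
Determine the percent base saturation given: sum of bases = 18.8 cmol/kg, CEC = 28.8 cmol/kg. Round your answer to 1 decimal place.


Step 1: BS = 100 * (sum of bases) / CEC
Step 2: BS = 100 * 18.8 / 28.8
Step 3: BS = 65.3%

65.3


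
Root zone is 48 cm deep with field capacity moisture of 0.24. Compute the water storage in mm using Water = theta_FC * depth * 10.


Step 1: Water (mm) = theta_FC * depth (cm) * 10
Step 2: Water = 0.24 * 48 * 10
Step 3: Water = 115.2 mm

115.2


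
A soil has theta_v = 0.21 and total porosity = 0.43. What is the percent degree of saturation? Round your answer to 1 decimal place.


Step 1: S = 100 * theta_v / n
Step 2: S = 100 * 0.21 / 0.43
Step 3: S = 48.8%

48.8


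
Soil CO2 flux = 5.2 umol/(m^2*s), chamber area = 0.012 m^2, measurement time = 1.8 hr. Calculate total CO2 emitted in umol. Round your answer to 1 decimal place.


Step 1: Convert time to seconds: 1.8 hr * 3600 = 6480.0 s
Step 2: Total = flux * area * time_s
Step 3: Total = 5.2 * 0.012 * 6480.0
Step 4: Total = 404.4 umol

404.4


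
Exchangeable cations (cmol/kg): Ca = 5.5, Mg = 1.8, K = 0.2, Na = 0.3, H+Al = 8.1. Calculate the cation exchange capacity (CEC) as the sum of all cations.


Step 1: CEC = Ca + Mg + K + Na + (H+Al)
Step 2: CEC = 5.5 + 1.8 + 0.2 + 0.3 + 8.1
Step 3: CEC = 15.9 cmol/kg

15.9


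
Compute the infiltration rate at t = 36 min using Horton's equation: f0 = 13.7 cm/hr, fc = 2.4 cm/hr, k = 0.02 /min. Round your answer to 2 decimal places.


Step 1: f = fc + (f0 - fc) * exp(-k * t)
Step 2: exp(-0.02 * 36) = 0.486752
Step 3: f = 2.4 + (13.7 - 2.4) * 0.486752
Step 4: f = 2.4 + 11.3 * 0.486752
Step 5: f = 7.9 cm/hr

7.9


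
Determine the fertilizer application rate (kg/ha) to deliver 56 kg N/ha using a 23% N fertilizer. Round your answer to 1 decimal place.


Step 1: Fertilizer rate = target N / (N content / 100)
Step 2: Rate = 56 / (23 / 100)
Step 3: Rate = 56 / 0.23
Step 4: Rate = 243.5 kg/ha

243.5


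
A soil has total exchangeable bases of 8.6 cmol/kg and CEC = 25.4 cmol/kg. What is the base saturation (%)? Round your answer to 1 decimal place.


Step 1: BS = 100 * (sum of bases) / CEC
Step 2: BS = 100 * 8.6 / 25.4
Step 3: BS = 33.9%

33.9


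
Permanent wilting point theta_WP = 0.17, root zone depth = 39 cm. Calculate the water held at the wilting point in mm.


Step 1: Water (mm) = theta_WP * depth * 10
Step 2: Water = 0.17 * 39 * 10
Step 3: Water = 66.3 mm

66.3


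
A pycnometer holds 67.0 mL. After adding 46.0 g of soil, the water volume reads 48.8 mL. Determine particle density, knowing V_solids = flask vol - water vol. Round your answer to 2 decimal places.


Step 1: Volume of solids = flask volume - water volume with soil
Step 2: V_solids = 67.0 - 48.8 = 18.2 mL
Step 3: Particle density = mass / V_solids = 46.0 / 18.2 = 2.53 g/cm^3

2.53


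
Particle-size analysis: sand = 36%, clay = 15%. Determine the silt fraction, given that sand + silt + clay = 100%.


Step 1: sand + silt + clay = 100%
Step 2: silt = 100 - sand - clay
Step 3: silt = 100 - 36 - 15
Step 4: silt = 49%

49


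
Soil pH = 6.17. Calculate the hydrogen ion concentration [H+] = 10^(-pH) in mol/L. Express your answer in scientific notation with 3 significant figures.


Step 1: [H+] = 10^(-pH)
Step 2: [H+] = 10^(-6.17)
Step 3: [H+] = 6.76e-07 mol/L

6.76e-07


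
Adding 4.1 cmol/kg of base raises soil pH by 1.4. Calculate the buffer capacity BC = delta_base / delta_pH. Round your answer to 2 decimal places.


Step 1: BC = change in base / change in pH
Step 2: BC = 4.1 / 1.4
Step 3: BC = 2.93 cmol/(kg*pH unit)

2.93


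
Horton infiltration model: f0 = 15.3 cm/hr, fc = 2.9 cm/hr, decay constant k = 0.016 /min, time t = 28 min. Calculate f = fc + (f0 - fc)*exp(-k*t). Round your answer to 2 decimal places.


Step 1: f = fc + (f0 - fc) * exp(-k * t)
Step 2: exp(-0.016 * 28) = 0.638905
Step 3: f = 2.9 + (15.3 - 2.9) * 0.638905
Step 4: f = 2.9 + 12.4 * 0.638905
Step 5: f = 10.82 cm/hr

10.82


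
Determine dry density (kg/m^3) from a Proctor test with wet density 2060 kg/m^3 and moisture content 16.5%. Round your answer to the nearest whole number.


Step 1: Dry density = wet density / (1 + w/100)
Step 2: Dry density = 2060 / (1 + 16.5/100)
Step 3: Dry density = 2060 / 1.165
Step 4: Dry density = 1768 kg/m^3

1768


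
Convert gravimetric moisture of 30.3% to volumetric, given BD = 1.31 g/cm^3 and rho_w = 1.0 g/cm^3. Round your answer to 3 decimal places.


Step 1: theta = (w / 100) * BD / rho_w
Step 2: theta = (30.3 / 100) * 1.31 / 1.0
Step 3: theta = 0.303 * 1.31
Step 4: theta = 0.397

0.397


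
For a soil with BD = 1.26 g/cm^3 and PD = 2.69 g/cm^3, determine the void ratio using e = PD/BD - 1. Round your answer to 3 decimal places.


Step 1: e = PD / BD - 1
Step 2: e = 2.69 / 1.26 - 1
Step 3: e = 2.13492 - 1
Step 4: e = 1.135

1.135


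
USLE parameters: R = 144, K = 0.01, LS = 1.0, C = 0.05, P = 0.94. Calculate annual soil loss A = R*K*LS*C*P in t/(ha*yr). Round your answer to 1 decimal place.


Step 1: A = R * K * LS * C * P
Step 2: R * K = 144 * 0.01 = 1.44
Step 3: (R*K) * LS = 1.44 * 1.0 = 1.44
Step 4: * C * P = 1.44 * 0.05 * 0.94 = 0.1
Step 5: A = 0.1 t/(ha*yr)

0.1


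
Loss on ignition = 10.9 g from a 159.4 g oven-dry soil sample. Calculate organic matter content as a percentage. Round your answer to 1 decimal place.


Step 1: OM% = 100 * LOI / sample mass
Step 2: OM = 100 * 10.9 / 159.4
Step 3: OM = 6.8%

6.8


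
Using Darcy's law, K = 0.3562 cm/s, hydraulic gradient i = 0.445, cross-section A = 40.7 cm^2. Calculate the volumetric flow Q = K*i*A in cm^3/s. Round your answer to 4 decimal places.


Step 1: Apply Darcy's law: Q = K * i * A
Step 2: Q = 0.3562 * 0.445 * 40.7
Step 3: Q = 6.4513 cm^3/s

6.4513


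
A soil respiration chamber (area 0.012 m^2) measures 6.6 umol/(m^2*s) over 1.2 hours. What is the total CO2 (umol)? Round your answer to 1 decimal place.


Step 1: Convert time to seconds: 1.2 hr * 3600 = 4320.0 s
Step 2: Total = flux * area * time_s
Step 3: Total = 6.6 * 0.012 * 4320.0
Step 4: Total = 342.1 umol

342.1


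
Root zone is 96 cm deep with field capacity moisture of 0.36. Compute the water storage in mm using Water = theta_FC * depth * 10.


Step 1: Water (mm) = theta_FC * depth (cm) * 10
Step 2: Water = 0.36 * 96 * 10
Step 3: Water = 345.6 mm

345.6


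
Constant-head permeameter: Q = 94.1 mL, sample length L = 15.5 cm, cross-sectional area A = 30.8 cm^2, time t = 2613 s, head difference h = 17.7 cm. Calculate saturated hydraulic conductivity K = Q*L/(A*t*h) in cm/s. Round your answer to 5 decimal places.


Step 1: K = Q * L / (A * t * h)
Step 2: Numerator = 94.1 * 15.5 = 1458.55
Step 3: Denominator = 30.8 * 2613 * 17.7 = 1424503.08
Step 4: K = 1458.55 / 1424503.08 = 0.00102 cm/s

0.00102


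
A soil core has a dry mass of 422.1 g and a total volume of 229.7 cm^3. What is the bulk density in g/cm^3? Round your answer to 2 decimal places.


Step 1: Identify the formula: BD = dry mass / volume
Step 2: Substitute values: BD = 422.1 / 229.7
Step 3: BD = 1.84 g/cm^3

1.84


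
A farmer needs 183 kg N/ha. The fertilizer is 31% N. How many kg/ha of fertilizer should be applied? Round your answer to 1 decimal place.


Step 1: Fertilizer rate = target N / (N content / 100)
Step 2: Rate = 183 / (31 / 100)
Step 3: Rate = 183 / 0.31
Step 4: Rate = 590.3 kg/ha

590.3


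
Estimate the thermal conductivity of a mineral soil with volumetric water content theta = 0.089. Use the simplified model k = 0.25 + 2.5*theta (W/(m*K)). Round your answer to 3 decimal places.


Step 1: k = 0.25 + 2.5 * theta
Step 2: k = 0.25 + 2.5 * 0.089
Step 3: k = 0.25 + 0.223
Step 4: k = 0.473 W/(m*K)

0.473


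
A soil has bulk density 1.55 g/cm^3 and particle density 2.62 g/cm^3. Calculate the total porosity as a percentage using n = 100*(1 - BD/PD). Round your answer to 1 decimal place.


Step 1: Formula: n = 100 * (1 - BD / PD)
Step 2: n = 100 * (1 - 1.55 / 2.62)
Step 3: n = 100 * (1 - 0.5916)
Step 4: n = 40.8%

40.8


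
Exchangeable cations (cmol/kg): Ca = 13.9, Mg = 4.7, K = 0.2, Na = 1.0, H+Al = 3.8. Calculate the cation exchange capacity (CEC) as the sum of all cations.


Step 1: CEC = Ca + Mg + K + Na + (H+Al)
Step 2: CEC = 13.9 + 4.7 + 0.2 + 1.0 + 3.8
Step 3: CEC = 23.6 cmol/kg

23.6


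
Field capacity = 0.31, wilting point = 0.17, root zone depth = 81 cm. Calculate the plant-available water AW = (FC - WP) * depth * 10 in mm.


Step 1: Available water = (FC - WP) * depth * 10
Step 2: AW = (0.31 - 0.17) * 81 * 10
Step 3: AW = 0.14 * 81 * 10
Step 4: AW = 113.4 mm

113.4


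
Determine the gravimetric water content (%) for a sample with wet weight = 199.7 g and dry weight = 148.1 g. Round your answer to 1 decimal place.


Step 1: Water mass = wet - dry = 199.7 - 148.1 = 51.6 g
Step 2: w = 100 * water mass / dry mass
Step 3: w = 100 * 51.6 / 148.1 = 34.8%

34.8


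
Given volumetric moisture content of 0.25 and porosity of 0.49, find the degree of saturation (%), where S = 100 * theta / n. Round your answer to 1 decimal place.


Step 1: S = 100 * theta_v / n
Step 2: S = 100 * 0.25 / 0.49
Step 3: S = 51.0%

51.0


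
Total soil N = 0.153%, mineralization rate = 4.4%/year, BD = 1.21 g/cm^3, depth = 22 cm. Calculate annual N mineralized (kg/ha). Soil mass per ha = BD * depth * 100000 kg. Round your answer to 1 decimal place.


Step 1: Soil mass per ha = BD * depth * 100000 = 1.21 * 22 * 100000 = 2662000 kg
Step 2: Total N pool = soil mass * N%/100 = 2662000 * 0.153/100 = 4072.86 kg/ha
Step 3: N mineralized = N pool * rate%/100 = 4072.86 * 4.4/100 = 179.2 kg/ha/yr

179.2


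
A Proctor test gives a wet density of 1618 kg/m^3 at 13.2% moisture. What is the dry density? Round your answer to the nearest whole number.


Step 1: Dry density = wet density / (1 + w/100)
Step 2: Dry density = 1618 / (1 + 13.2/100)
Step 3: Dry density = 1618 / 1.132
Step 4: Dry density = 1429 kg/m^3

1429


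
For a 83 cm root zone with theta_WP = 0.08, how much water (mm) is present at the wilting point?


Step 1: Water (mm) = theta_WP * depth * 10
Step 2: Water = 0.08 * 83 * 10
Step 3: Water = 66.4 mm

66.4


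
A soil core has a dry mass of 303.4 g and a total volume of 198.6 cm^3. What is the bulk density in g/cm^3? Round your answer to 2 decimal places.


Step 1: Identify the formula: BD = dry mass / volume
Step 2: Substitute values: BD = 303.4 / 198.6
Step 3: BD = 1.53 g/cm^3

1.53


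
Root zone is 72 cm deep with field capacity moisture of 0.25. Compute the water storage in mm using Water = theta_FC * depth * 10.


Step 1: Water (mm) = theta_FC * depth (cm) * 10
Step 2: Water = 0.25 * 72 * 10
Step 3: Water = 180.0 mm

180.0


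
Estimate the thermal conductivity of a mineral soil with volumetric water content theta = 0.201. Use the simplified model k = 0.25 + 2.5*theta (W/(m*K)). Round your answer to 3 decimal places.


Step 1: k = 0.25 + 2.5 * theta
Step 2: k = 0.25 + 2.5 * 0.201
Step 3: k = 0.25 + 0.503
Step 4: k = 0.753 W/(m*K)

0.753


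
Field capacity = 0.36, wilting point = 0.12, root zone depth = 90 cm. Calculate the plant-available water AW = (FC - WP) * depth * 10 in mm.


Step 1: Available water = (FC - WP) * depth * 10
Step 2: AW = (0.36 - 0.12) * 90 * 10
Step 3: AW = 0.24 * 90 * 10
Step 4: AW = 216.0 mm

216.0


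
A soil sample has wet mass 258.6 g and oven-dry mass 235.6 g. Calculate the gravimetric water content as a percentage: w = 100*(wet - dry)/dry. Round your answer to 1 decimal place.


Step 1: Water mass = wet - dry = 258.6 - 235.6 = 23.0 g
Step 2: w = 100 * water mass / dry mass
Step 3: w = 100 * 23.0 / 235.6 = 9.8%

9.8


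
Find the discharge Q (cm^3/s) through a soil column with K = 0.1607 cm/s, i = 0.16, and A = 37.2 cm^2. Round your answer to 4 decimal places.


Step 1: Apply Darcy's law: Q = K * i * A
Step 2: Q = 0.1607 * 0.16 * 37.2
Step 3: Q = 0.9565 cm^3/s

0.9565


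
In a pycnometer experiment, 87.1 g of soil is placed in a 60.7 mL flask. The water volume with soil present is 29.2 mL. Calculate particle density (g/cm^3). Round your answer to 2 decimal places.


Step 1: Volume of solids = flask volume - water volume with soil
Step 2: V_solids = 60.7 - 29.2 = 31.5 mL
Step 3: Particle density = mass / V_solids = 87.1 / 31.5 = 2.77 g/cm^3

2.77


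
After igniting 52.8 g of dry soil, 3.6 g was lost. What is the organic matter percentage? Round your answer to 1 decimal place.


Step 1: OM% = 100 * LOI / sample mass
Step 2: OM = 100 * 3.6 / 52.8
Step 3: OM = 6.8%

6.8


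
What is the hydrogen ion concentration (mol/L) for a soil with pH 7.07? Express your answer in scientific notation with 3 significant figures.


Step 1: [H+] = 10^(-pH)
Step 2: [H+] = 10^(-7.07)
Step 3: [H+] = 8.51e-08 mol/L

8.51e-08


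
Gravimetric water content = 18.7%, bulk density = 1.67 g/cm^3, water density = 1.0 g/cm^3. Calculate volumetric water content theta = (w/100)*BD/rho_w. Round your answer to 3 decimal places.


Step 1: theta = (w / 100) * BD / rho_w
Step 2: theta = (18.7 / 100) * 1.67 / 1.0
Step 3: theta = 0.187 * 1.67
Step 4: theta = 0.312

0.312


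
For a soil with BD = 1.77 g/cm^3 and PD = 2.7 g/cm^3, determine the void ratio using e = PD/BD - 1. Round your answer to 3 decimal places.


Step 1: e = PD / BD - 1
Step 2: e = 2.7 / 1.77 - 1
Step 3: e = 1.52542 - 1
Step 4: e = 0.525

0.525


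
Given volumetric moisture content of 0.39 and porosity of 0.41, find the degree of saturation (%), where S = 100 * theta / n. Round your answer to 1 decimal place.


Step 1: S = 100 * theta_v / n
Step 2: S = 100 * 0.39 / 0.41
Step 3: S = 95.1%

95.1


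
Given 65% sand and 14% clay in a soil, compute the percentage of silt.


Step 1: sand + silt + clay = 100%
Step 2: silt = 100 - sand - clay
Step 3: silt = 100 - 65 - 14
Step 4: silt = 21%

21


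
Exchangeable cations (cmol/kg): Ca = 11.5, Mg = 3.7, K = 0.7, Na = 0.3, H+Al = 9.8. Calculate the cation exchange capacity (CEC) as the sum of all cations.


Step 1: CEC = Ca + Mg + K + Na + (H+Al)
Step 2: CEC = 11.5 + 3.7 + 0.7 + 0.3 + 9.8
Step 3: CEC = 26.0 cmol/kg

26.0


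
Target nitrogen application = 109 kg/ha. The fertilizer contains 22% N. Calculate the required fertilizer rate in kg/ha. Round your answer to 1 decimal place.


Step 1: Fertilizer rate = target N / (N content / 100)
Step 2: Rate = 109 / (22 / 100)
Step 3: Rate = 109 / 0.22
Step 4: Rate = 495.5 kg/ha

495.5


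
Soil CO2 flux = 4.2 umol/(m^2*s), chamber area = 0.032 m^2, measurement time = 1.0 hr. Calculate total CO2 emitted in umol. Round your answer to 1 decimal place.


Step 1: Convert time to seconds: 1.0 hr * 3600 = 3600.0 s
Step 2: Total = flux * area * time_s
Step 3: Total = 4.2 * 0.032 * 3600.0
Step 4: Total = 483.8 umol

483.8


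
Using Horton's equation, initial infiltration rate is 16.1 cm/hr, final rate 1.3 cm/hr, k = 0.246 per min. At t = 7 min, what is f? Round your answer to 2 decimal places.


Step 1: f = fc + (f0 - fc) * exp(-k * t)
Step 2: exp(-0.246 * 7) = 0.178708
Step 3: f = 1.3 + (16.1 - 1.3) * 0.178708
Step 4: f = 1.3 + 14.8 * 0.178708
Step 5: f = 3.94 cm/hr

3.94


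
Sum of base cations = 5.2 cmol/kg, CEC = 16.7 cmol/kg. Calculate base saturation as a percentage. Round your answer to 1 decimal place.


Step 1: BS = 100 * (sum of bases) / CEC
Step 2: BS = 100 * 5.2 / 16.7
Step 3: BS = 31.1%

31.1


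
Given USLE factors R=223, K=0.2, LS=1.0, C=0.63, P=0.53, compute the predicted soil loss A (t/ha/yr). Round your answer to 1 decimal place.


Step 1: A = R * K * LS * C * P
Step 2: R * K = 223 * 0.2 = 44.6
Step 3: (R*K) * LS = 44.6 * 1.0 = 44.6
Step 4: * C * P = 44.6 * 0.63 * 0.53 = 14.9
Step 5: A = 14.9 t/(ha*yr)

14.9


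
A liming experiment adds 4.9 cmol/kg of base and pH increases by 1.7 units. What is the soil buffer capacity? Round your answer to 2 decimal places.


Step 1: BC = change in base / change in pH
Step 2: BC = 4.9 / 1.7
Step 3: BC = 2.88 cmol/(kg*pH unit)

2.88


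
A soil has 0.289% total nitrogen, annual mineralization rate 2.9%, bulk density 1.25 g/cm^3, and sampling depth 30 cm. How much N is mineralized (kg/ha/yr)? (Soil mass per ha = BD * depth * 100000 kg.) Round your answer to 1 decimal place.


Step 1: Soil mass per ha = BD * depth * 100000 = 1.25 * 30 * 100000 = 3750000 kg
Step 2: Total N pool = soil mass * N%/100 = 3750000 * 0.289/100 = 10837.5 kg/ha
Step 3: N mineralized = N pool * rate%/100 = 10837.5 * 2.9/100 = 314.3 kg/ha/yr

314.3


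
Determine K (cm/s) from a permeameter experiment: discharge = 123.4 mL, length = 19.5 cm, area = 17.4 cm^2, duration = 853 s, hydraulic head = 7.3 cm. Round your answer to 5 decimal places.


Step 1: K = Q * L / (A * t * h)
Step 2: Numerator = 123.4 * 19.5 = 2406.3
Step 3: Denominator = 17.4 * 853 * 7.3 = 108348.06
Step 4: K = 2406.3 / 108348.06 = 0.02221 cm/s

0.02221


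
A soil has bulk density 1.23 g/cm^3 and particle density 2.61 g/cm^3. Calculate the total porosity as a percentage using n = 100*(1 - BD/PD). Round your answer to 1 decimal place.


Step 1: Formula: n = 100 * (1 - BD / PD)
Step 2: n = 100 * (1 - 1.23 / 2.61)
Step 3: n = 100 * (1 - 0.47126)
Step 4: n = 52.9%

52.9


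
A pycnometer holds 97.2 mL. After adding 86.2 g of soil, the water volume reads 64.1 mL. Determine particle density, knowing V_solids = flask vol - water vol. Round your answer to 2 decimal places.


Step 1: Volume of solids = flask volume - water volume with soil
Step 2: V_solids = 97.2 - 64.1 = 33.1 mL
Step 3: Particle density = mass / V_solids = 86.2 / 33.1 = 2.6 g/cm^3

2.6


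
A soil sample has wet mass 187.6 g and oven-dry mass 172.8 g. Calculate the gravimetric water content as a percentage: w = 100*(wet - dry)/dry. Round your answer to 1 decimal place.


Step 1: Water mass = wet - dry = 187.6 - 172.8 = 14.8 g
Step 2: w = 100 * water mass / dry mass
Step 3: w = 100 * 14.8 / 172.8 = 8.6%

8.6


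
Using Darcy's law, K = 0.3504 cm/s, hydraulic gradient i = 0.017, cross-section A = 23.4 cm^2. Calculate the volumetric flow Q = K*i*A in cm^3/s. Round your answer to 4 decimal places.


Step 1: Apply Darcy's law: Q = K * i * A
Step 2: Q = 0.3504 * 0.017 * 23.4
Step 3: Q = 0.1394 cm^3/s

0.1394


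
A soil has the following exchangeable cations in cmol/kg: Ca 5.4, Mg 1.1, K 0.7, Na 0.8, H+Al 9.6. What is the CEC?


Step 1: CEC = Ca + Mg + K + Na + (H+Al)
Step 2: CEC = 5.4 + 1.1 + 0.7 + 0.8 + 9.6
Step 3: CEC = 17.6 cmol/kg

17.6


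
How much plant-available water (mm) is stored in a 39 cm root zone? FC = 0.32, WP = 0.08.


Step 1: Available water = (FC - WP) * depth * 10
Step 2: AW = (0.32 - 0.08) * 39 * 10
Step 3: AW = 0.24 * 39 * 10
Step 4: AW = 93.6 mm

93.6


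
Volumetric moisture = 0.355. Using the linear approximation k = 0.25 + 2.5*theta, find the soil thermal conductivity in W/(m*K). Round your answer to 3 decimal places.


Step 1: k = 0.25 + 2.5 * theta
Step 2: k = 0.25 + 2.5 * 0.355
Step 3: k = 0.25 + 0.888
Step 4: k = 1.138 W/(m*K)

1.138


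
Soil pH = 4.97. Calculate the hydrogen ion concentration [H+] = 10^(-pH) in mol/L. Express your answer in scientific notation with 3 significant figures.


Step 1: [H+] = 10^(-pH)
Step 2: [H+] = 10^(-4.97)
Step 3: [H+] = 1.07e-05 mol/L

1.07e-05


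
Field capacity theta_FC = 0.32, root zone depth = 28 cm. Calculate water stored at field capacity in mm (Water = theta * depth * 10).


Step 1: Water (mm) = theta_FC * depth (cm) * 10
Step 2: Water = 0.32 * 28 * 10
Step 3: Water = 89.6 mm

89.6


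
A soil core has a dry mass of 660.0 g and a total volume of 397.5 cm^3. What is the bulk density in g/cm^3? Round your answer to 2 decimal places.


Step 1: Identify the formula: BD = dry mass / volume
Step 2: Substitute values: BD = 660.0 / 397.5
Step 3: BD = 1.66 g/cm^3

1.66


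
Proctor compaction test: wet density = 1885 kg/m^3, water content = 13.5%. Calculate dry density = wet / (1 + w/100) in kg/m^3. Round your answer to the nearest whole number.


Step 1: Dry density = wet density / (1 + w/100)
Step 2: Dry density = 1885 / (1 + 13.5/100)
Step 3: Dry density = 1885 / 1.135
Step 4: Dry density = 1661 kg/m^3

1661


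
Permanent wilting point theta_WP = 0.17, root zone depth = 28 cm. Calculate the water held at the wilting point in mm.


Step 1: Water (mm) = theta_WP * depth * 10
Step 2: Water = 0.17 * 28 * 10
Step 3: Water = 47.6 mm

47.6


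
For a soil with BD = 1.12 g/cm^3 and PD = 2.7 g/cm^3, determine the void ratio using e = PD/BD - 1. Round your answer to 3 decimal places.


Step 1: e = PD / BD - 1
Step 2: e = 2.7 / 1.12 - 1
Step 3: e = 2.41071 - 1
Step 4: e = 1.411

1.411


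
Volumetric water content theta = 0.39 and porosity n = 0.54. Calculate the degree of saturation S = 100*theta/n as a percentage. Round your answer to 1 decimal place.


Step 1: S = 100 * theta_v / n
Step 2: S = 100 * 0.39 / 0.54
Step 3: S = 72.2%

72.2


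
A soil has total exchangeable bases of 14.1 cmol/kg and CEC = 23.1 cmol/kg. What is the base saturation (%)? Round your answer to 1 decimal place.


Step 1: BS = 100 * (sum of bases) / CEC
Step 2: BS = 100 * 14.1 / 23.1
Step 3: BS = 61.0%

61.0


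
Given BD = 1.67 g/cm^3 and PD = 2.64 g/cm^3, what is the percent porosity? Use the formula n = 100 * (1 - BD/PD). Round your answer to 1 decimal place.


Step 1: Formula: n = 100 * (1 - BD / PD)
Step 2: n = 100 * (1 - 1.67 / 2.64)
Step 3: n = 100 * (1 - 0.63258)
Step 4: n = 36.7%

36.7


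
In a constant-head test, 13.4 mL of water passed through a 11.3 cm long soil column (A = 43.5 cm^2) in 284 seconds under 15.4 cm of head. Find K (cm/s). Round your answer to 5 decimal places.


Step 1: K = Q * L / (A * t * h)
Step 2: Numerator = 13.4 * 11.3 = 151.42
Step 3: Denominator = 43.5 * 284 * 15.4 = 190251.6
Step 4: K = 151.42 / 190251.6 = 0.0008 cm/s

0.0008


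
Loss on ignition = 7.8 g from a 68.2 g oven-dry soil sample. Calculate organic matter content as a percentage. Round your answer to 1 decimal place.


Step 1: OM% = 100 * LOI / sample mass
Step 2: OM = 100 * 7.8 / 68.2
Step 3: OM = 11.4%

11.4


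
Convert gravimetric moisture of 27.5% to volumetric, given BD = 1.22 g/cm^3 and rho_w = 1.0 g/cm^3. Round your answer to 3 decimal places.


Step 1: theta = (w / 100) * BD / rho_w
Step 2: theta = (27.5 / 100) * 1.22 / 1.0
Step 3: theta = 0.275 * 1.22
Step 4: theta = 0.336

0.336


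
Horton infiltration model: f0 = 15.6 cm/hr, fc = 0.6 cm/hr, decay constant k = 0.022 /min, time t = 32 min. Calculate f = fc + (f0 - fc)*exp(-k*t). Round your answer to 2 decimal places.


Step 1: f = fc + (f0 - fc) * exp(-k * t)
Step 2: exp(-0.022 * 32) = 0.494603
Step 3: f = 0.6 + (15.6 - 0.6) * 0.494603
Step 4: f = 0.6 + 15.0 * 0.494603
Step 5: f = 8.02 cm/hr

8.02


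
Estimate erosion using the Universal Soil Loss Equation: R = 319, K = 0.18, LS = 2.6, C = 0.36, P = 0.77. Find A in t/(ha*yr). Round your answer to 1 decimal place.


Step 1: A = R * K * LS * C * P
Step 2: R * K = 319 * 0.18 = 57.42
Step 3: (R*K) * LS = 57.42 * 2.6 = 149.292
Step 4: * C * P = 149.292 * 0.36 * 0.77 = 41.4
Step 5: A = 41.4 t/(ha*yr)

41.4


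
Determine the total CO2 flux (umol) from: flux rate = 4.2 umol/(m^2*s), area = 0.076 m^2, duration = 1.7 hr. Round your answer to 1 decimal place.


Step 1: Convert time to seconds: 1.7 hr * 3600 = 6120.0 s
Step 2: Total = flux * area * time_s
Step 3: Total = 4.2 * 0.076 * 6120.0
Step 4: Total = 1953.5 umol

1953.5


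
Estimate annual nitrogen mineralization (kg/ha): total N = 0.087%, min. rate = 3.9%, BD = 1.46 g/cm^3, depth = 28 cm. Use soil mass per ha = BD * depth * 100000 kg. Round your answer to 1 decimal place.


Step 1: Soil mass per ha = BD * depth * 100000 = 1.46 * 28 * 100000 = 4088000 kg
Step 2: Total N pool = soil mass * N%/100 = 4088000 * 0.087/100 = 3556.56 kg/ha
Step 3: N mineralized = N pool * rate%/100 = 3556.56 * 3.9/100 = 138.7 kg/ha/yr

138.7


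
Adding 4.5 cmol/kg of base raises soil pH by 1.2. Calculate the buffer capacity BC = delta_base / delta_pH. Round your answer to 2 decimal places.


Step 1: BC = change in base / change in pH
Step 2: BC = 4.5 / 1.2
Step 3: BC = 3.75 cmol/(kg*pH unit)

3.75


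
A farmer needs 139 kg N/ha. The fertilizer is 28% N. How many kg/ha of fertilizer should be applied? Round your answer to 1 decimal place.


Step 1: Fertilizer rate = target N / (N content / 100)
Step 2: Rate = 139 / (28 / 100)
Step 3: Rate = 139 / 0.28
Step 4: Rate = 496.4 kg/ha

496.4


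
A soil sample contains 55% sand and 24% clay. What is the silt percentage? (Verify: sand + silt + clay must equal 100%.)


Step 1: sand + silt + clay = 100%
Step 2: silt = 100 - sand - clay
Step 3: silt = 100 - 55 - 24
Step 4: silt = 21%

21


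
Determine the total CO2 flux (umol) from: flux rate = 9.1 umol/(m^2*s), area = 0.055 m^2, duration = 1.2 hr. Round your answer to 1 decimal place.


Step 1: Convert time to seconds: 1.2 hr * 3600 = 4320.0 s
Step 2: Total = flux * area * time_s
Step 3: Total = 9.1 * 0.055 * 4320.0
Step 4: Total = 2162.2 umol

2162.2


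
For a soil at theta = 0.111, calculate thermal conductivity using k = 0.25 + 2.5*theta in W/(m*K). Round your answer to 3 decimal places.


Step 1: k = 0.25 + 2.5 * theta
Step 2: k = 0.25 + 2.5 * 0.111
Step 3: k = 0.25 + 0.278
Step 4: k = 0.528 W/(m*K)

0.528


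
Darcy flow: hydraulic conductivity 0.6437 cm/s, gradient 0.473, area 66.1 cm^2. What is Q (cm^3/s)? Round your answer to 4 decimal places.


Step 1: Apply Darcy's law: Q = K * i * A
Step 2: Q = 0.6437 * 0.473 * 66.1
Step 3: Q = 20.1255 cm^3/s

20.1255


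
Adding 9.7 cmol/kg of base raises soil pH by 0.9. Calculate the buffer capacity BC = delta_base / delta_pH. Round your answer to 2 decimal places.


Step 1: BC = change in base / change in pH
Step 2: BC = 9.7 / 0.9
Step 3: BC = 10.78 cmol/(kg*pH unit)

10.78


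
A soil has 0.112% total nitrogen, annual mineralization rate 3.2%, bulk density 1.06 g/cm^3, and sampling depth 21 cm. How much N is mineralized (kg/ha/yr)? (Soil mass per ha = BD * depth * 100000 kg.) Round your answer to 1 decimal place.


Step 1: Soil mass per ha = BD * depth * 100000 = 1.06 * 21 * 100000 = 2226000 kg
Step 2: Total N pool = soil mass * N%/100 = 2226000 * 0.112/100 = 2493.12 kg/ha
Step 3: N mineralized = N pool * rate%/100 = 2493.12 * 3.2/100 = 79.8 kg/ha/yr

79.8


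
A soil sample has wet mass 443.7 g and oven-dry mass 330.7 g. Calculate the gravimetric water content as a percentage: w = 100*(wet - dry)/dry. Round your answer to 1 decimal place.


Step 1: Water mass = wet - dry = 443.7 - 330.7 = 113.0 g
Step 2: w = 100 * water mass / dry mass
Step 3: w = 100 * 113.0 / 330.7 = 34.2%

34.2


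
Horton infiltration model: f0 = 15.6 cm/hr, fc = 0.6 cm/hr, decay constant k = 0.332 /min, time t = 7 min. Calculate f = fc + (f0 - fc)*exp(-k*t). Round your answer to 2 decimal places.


Step 1: f = fc + (f0 - fc) * exp(-k * t)
Step 2: exp(-0.332 * 7) = 0.097881
Step 3: f = 0.6 + (15.6 - 0.6) * 0.097881
Step 4: f = 0.6 + 15.0 * 0.097881
Step 5: f = 2.07 cm/hr

2.07


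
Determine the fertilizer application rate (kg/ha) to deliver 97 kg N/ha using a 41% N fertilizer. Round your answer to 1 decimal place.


Step 1: Fertilizer rate = target N / (N content / 100)
Step 2: Rate = 97 / (41 / 100)
Step 3: Rate = 97 / 0.41
Step 4: Rate = 236.6 kg/ha

236.6


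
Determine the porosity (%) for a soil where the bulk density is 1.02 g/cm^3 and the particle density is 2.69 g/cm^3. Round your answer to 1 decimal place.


Step 1: Formula: n = 100 * (1 - BD / PD)
Step 2: n = 100 * (1 - 1.02 / 2.69)
Step 3: n = 100 * (1 - 0.37918)
Step 4: n = 62.1%

62.1


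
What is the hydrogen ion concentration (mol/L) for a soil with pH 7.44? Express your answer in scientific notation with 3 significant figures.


Step 1: [H+] = 10^(-pH)
Step 2: [H+] = 10^(-7.44)
Step 3: [H+] = 3.63e-08 mol/L

3.63e-08


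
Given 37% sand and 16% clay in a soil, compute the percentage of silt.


Step 1: sand + silt + clay = 100%
Step 2: silt = 100 - sand - clay
Step 3: silt = 100 - 37 - 16
Step 4: silt = 47%

47


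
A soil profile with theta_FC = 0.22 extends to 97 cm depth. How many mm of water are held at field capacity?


Step 1: Water (mm) = theta_FC * depth (cm) * 10
Step 2: Water = 0.22 * 97 * 10
Step 3: Water = 213.4 mm

213.4


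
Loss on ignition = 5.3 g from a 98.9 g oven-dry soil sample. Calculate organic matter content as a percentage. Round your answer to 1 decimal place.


Step 1: OM% = 100 * LOI / sample mass
Step 2: OM = 100 * 5.3 / 98.9
Step 3: OM = 5.4%

5.4


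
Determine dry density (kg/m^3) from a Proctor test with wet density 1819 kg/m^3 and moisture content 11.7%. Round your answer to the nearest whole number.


Step 1: Dry density = wet density / (1 + w/100)
Step 2: Dry density = 1819 / (1 + 11.7/100)
Step 3: Dry density = 1819 / 1.117
Step 4: Dry density = 1628 kg/m^3

1628


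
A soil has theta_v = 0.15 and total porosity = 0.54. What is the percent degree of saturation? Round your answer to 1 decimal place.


Step 1: S = 100 * theta_v / n
Step 2: S = 100 * 0.15 / 0.54
Step 3: S = 27.8%

27.8


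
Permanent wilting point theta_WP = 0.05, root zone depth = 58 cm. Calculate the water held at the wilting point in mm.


Step 1: Water (mm) = theta_WP * depth * 10
Step 2: Water = 0.05 * 58 * 10
Step 3: Water = 29.0 mm

29.0


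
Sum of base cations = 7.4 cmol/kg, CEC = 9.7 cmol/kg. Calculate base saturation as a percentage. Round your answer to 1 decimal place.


Step 1: BS = 100 * (sum of bases) / CEC
Step 2: BS = 100 * 7.4 / 9.7
Step 3: BS = 76.3%

76.3


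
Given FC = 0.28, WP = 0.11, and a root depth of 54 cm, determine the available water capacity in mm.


Step 1: Available water = (FC - WP) * depth * 10
Step 2: AW = (0.28 - 0.11) * 54 * 10
Step 3: AW = 0.17 * 54 * 10
Step 4: AW = 91.8 mm

91.8


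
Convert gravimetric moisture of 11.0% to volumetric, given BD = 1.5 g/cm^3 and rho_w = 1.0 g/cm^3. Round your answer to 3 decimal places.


Step 1: theta = (w / 100) * BD / rho_w
Step 2: theta = (11.0 / 100) * 1.5 / 1.0
Step 3: theta = 0.11 * 1.5
Step 4: theta = 0.165

0.165


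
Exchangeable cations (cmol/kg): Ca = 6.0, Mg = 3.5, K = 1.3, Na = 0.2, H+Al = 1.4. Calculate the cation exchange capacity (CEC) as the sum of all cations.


Step 1: CEC = Ca + Mg + K + Na + (H+Al)
Step 2: CEC = 6.0 + 3.5 + 1.3 + 0.2 + 1.4
Step 3: CEC = 12.4 cmol/kg

12.4


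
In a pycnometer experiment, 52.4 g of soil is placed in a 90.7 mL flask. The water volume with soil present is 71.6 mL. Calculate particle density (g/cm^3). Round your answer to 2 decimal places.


Step 1: Volume of solids = flask volume - water volume with soil
Step 2: V_solids = 90.7 - 71.6 = 19.1 mL
Step 3: Particle density = mass / V_solids = 52.4 / 19.1 = 2.74 g/cm^3

2.74


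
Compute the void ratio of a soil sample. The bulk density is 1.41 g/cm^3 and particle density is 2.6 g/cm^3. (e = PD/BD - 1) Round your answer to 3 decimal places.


Step 1: e = PD / BD - 1
Step 2: e = 2.6 / 1.41 - 1
Step 3: e = 1.84397 - 1
Step 4: e = 0.844

0.844


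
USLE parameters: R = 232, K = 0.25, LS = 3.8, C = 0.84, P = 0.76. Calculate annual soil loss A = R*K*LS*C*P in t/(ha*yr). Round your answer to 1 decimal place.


Step 1: A = R * K * LS * C * P
Step 2: R * K = 232 * 0.25 = 58.0
Step 3: (R*K) * LS = 58.0 * 3.8 = 220.4
Step 4: * C * P = 220.4 * 0.84 * 0.76 = 140.7
Step 5: A = 140.7 t/(ha*yr)

140.7


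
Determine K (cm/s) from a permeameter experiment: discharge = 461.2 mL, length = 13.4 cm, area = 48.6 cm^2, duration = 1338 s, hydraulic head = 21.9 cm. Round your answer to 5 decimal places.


Step 1: K = Q * L / (A * t * h)
Step 2: Numerator = 461.2 * 13.4 = 6180.08
Step 3: Denominator = 48.6 * 1338 * 21.9 = 1424086.92
Step 4: K = 6180.08 / 1424086.92 = 0.00434 cm/s

0.00434


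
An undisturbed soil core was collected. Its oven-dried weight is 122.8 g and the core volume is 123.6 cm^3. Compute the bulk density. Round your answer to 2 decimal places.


Step 1: Identify the formula: BD = dry mass / volume
Step 2: Substitute values: BD = 122.8 / 123.6
Step 3: BD = 0.99 g/cm^3

0.99


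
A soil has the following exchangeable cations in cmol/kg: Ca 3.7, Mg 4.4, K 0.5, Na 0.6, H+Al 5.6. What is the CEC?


Step 1: CEC = Ca + Mg + K + Na + (H+Al)
Step 2: CEC = 3.7 + 4.4 + 0.5 + 0.6 + 5.6
Step 3: CEC = 14.8 cmol/kg

14.8


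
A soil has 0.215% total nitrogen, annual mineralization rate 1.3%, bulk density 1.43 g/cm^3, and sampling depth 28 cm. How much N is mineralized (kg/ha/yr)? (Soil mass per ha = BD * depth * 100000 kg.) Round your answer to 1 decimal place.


Step 1: Soil mass per ha = BD * depth * 100000 = 1.43 * 28 * 100000 = 4004000 kg
Step 2: Total N pool = soil mass * N%/100 = 4004000 * 0.215/100 = 8608.6 kg/ha
Step 3: N mineralized = N pool * rate%/100 = 8608.6 * 1.3/100 = 111.9 kg/ha/yr

111.9


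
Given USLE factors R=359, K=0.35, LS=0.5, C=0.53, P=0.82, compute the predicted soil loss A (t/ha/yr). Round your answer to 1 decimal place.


Step 1: A = R * K * LS * C * P
Step 2: R * K = 359 * 0.35 = 125.65
Step 3: (R*K) * LS = 125.65 * 0.5 = 62.825
Step 4: * C * P = 62.825 * 0.53 * 0.82 = 27.3
Step 5: A = 27.3 t/(ha*yr)

27.3


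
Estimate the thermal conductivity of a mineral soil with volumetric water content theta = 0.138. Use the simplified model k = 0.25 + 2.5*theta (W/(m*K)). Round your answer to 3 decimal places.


Step 1: k = 0.25 + 2.5 * theta
Step 2: k = 0.25 + 2.5 * 0.138
Step 3: k = 0.25 + 0.345
Step 4: k = 0.595 W/(m*K)

0.595


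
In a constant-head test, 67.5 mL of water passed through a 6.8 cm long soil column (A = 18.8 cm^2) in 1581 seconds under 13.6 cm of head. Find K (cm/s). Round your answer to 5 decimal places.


Step 1: K = Q * L / (A * t * h)
Step 2: Numerator = 67.5 * 6.8 = 459.0
Step 3: Denominator = 18.8 * 1581 * 13.6 = 404230.08
Step 4: K = 459.0 / 404230.08 = 0.00114 cm/s

0.00114


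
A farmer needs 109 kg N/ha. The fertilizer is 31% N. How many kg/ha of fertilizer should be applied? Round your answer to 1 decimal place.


Step 1: Fertilizer rate = target N / (N content / 100)
Step 2: Rate = 109 / (31 / 100)
Step 3: Rate = 109 / 0.31
Step 4: Rate = 351.6 kg/ha

351.6


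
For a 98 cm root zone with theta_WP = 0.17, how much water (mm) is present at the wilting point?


Step 1: Water (mm) = theta_WP * depth * 10
Step 2: Water = 0.17 * 98 * 10
Step 3: Water = 166.6 mm

166.6


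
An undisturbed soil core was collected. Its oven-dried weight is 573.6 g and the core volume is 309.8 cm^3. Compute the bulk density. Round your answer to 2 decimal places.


Step 1: Identify the formula: BD = dry mass / volume
Step 2: Substitute values: BD = 573.6 / 309.8
Step 3: BD = 1.85 g/cm^3

1.85


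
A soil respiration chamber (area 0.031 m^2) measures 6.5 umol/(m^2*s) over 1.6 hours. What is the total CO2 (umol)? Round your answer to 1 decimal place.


Step 1: Convert time to seconds: 1.6 hr * 3600 = 5760.0 s
Step 2: Total = flux * area * time_s
Step 3: Total = 6.5 * 0.031 * 5760.0
Step 4: Total = 1160.6 umol

1160.6


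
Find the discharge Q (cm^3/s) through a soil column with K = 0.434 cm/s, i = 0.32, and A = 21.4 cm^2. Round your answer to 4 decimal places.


Step 1: Apply Darcy's law: Q = K * i * A
Step 2: Q = 0.434 * 0.32 * 21.4
Step 3: Q = 2.972 cm^3/s

2.972


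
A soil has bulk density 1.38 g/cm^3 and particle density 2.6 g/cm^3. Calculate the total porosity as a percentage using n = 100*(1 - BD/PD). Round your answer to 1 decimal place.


Step 1: Formula: n = 100 * (1 - BD / PD)
Step 2: n = 100 * (1 - 1.38 / 2.6)
Step 3: n = 100 * (1 - 0.53077)
Step 4: n = 46.9%

46.9


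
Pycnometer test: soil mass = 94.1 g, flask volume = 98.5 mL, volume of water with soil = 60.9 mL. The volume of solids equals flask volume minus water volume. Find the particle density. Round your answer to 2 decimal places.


Step 1: Volume of solids = flask volume - water volume with soil
Step 2: V_solids = 98.5 - 60.9 = 37.6 mL
Step 3: Particle density = mass / V_solids = 94.1 / 37.6 = 2.5 g/cm^3

2.5


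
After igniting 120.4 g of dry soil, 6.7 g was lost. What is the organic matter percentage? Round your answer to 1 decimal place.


Step 1: OM% = 100 * LOI / sample mass
Step 2: OM = 100 * 6.7 / 120.4
Step 3: OM = 5.6%

5.6


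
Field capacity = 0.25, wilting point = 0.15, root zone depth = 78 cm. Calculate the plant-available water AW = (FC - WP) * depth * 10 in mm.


Step 1: Available water = (FC - WP) * depth * 10
Step 2: AW = (0.25 - 0.15) * 78 * 10
Step 3: AW = 0.1 * 78 * 10
Step 4: AW = 78.0 mm

78.0


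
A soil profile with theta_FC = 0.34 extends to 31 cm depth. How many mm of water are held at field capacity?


Step 1: Water (mm) = theta_FC * depth (cm) * 10
Step 2: Water = 0.34 * 31 * 10
Step 3: Water = 105.4 mm

105.4


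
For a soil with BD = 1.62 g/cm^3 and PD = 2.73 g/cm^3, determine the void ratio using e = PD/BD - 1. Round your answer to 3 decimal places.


Step 1: e = PD / BD - 1
Step 2: e = 2.73 / 1.62 - 1
Step 3: e = 1.68519 - 1
Step 4: e = 0.685

0.685


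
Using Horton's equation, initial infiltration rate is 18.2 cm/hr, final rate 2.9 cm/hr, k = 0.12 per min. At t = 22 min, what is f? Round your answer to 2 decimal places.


Step 1: f = fc + (f0 - fc) * exp(-k * t)
Step 2: exp(-0.12 * 22) = 0.071361
Step 3: f = 2.9 + (18.2 - 2.9) * 0.071361
Step 4: f = 2.9 + 15.3 * 0.071361
Step 5: f = 3.99 cm/hr

3.99


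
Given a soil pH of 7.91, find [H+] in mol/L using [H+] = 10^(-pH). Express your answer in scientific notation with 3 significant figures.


Step 1: [H+] = 10^(-pH)
Step 2: [H+] = 10^(-7.91)
Step 3: [H+] = 1.23e-08 mol/L

1.23e-08
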